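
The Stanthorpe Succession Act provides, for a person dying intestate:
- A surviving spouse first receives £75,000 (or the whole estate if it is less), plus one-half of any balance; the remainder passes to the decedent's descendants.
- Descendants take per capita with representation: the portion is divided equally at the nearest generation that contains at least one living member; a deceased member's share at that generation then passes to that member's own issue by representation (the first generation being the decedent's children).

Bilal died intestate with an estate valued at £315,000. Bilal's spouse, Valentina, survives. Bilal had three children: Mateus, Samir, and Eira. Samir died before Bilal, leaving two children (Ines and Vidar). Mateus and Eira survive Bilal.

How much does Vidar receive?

Valentina first takes £75,000, leaving a balance of £240,000. Valentina then takes one-half of the balance (£120,000), for a total of £195,000. The remaining £120,000 passes to the descendants.
The descendants' portion (£120,000) is divided into 3 shares of £40,000: Mateus and Eira each take £40,000; Samir's £40,000 share passes to Samir's issue.
Samir's share (£40,000) is divided into 2 shares of £20,000: Ines and Vidar each take £20,000.

Vidar receives £20,000.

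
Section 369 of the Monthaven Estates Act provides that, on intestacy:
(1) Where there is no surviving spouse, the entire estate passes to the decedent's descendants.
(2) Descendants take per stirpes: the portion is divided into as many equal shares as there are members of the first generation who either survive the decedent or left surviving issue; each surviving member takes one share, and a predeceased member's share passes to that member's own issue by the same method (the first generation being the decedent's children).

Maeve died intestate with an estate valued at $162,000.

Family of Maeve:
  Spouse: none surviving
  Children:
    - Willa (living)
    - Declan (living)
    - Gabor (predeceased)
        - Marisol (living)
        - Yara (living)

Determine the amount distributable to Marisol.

The entire $162,000 passes to the descendants.
That amount ($162,000) is divided into 3 shares of $54,000: Willa and Declan each take $54,000; Gabor's $54,000 share passes to Gabor's issue.
Gabor's share ($54,000) is divided into 2 shares of $27,000: Marisol and Yara each take $27,000.

Marisol receives $27,000.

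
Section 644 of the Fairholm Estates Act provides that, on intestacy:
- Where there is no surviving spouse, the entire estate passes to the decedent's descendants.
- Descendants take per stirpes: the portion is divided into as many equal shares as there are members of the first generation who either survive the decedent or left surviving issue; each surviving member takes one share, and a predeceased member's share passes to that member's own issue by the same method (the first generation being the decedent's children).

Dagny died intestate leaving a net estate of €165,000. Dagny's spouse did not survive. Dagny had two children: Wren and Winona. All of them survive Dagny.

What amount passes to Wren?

The entire €165,000 passes to the descendants.
That amount (€165,000) is divided into 2 shares of €82,500: Wren and Winona each take €82,500.

Wren receives €82,500.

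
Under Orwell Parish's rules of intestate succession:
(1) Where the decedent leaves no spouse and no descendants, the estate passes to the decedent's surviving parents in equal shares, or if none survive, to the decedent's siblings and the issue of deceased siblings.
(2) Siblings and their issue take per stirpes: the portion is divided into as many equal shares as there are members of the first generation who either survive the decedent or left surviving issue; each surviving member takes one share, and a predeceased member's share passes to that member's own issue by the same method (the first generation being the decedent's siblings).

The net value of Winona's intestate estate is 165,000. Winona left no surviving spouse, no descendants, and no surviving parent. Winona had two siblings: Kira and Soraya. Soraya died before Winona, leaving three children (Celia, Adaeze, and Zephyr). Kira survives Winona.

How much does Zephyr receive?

The entire 165,000 passes to the siblings and their issue.
That amount (165,000) is divided into 2 shares of 82,500: Kira takes 82,500; Soraya's 82,500 share passes to Soraya's issue.
Soraya's share (82,500) is divided into 3 shares of 27,500: Celia, Adaeze, and Zephyr each take 27,500.

Zephyr receives 27,500.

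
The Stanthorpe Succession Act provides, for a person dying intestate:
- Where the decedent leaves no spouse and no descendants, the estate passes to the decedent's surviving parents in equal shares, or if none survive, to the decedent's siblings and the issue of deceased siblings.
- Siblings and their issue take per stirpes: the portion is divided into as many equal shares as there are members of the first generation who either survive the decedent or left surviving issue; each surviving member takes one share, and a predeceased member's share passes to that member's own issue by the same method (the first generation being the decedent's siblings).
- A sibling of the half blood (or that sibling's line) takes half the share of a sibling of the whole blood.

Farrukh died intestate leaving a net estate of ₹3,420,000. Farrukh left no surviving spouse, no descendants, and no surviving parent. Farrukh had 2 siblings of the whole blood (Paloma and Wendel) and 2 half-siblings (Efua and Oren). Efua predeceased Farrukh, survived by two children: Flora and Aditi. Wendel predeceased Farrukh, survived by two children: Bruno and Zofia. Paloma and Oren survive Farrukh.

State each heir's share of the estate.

The entire ₹3,420,000 passes to the siblings and their issue.
Counting each half-blood sibling's line as half a unit, there are 3 units in ₹3,420,000, so one unit is ₹1,140,000. Whole-blood lines (Paloma and Wendel) take ₹1,140,000 each; half-blood lines (Efua and Oren) take ₹570,000 each.
Efua's share (₹570,000) is divided into 2 shares of ₹285,000: Flora and Aditi each take ₹285,000.
Wendel's share (₹1,140,000) is divided into 2 shares of ₹570,000: Bruno and Zofia each take ₹570,000.

Flora: ₹285,000; Aditi: ₹285,000; Paloma: ₹1,140,000; Bruno: ₹570,000; Zofia: ₹570,000; Oren: ₹570,000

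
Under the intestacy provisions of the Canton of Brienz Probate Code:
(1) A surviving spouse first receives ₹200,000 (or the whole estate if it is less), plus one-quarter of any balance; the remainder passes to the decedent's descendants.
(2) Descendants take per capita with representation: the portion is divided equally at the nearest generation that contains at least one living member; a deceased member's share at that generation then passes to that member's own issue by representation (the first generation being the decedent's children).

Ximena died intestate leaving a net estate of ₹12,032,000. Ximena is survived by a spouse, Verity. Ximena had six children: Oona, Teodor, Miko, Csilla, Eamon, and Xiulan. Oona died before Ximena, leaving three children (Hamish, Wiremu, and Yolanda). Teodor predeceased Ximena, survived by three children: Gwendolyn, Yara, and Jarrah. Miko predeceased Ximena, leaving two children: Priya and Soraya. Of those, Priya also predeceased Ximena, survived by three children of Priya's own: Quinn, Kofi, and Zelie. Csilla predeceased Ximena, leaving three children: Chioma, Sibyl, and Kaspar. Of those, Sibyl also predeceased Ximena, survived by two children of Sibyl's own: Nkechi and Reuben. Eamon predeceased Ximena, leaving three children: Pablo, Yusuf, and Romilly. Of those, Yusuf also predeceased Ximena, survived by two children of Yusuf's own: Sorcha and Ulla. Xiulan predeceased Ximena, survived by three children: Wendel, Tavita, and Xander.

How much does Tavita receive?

Tavita receives ₹522,000.

Verity first takes ₹200,000, leaving a balance of ₹11,832,000. Verity then takes one-quarter of the balance (₹2,958,000), for a total of ₹3,158,000. The remaining ₹8,874,000 passes to the descendants.
No child survives, so the initial division is made at the grandchildren's generation.
The descendants' portion (₹8,874,000) is divided into 17 shares of ₹522,000: Hamish, Wiremu, Yolanda, Gwendolyn, Yara, Jarrah, Soraya, Chioma, Kaspar, Pablo, Romilly, Wendel, Tavita, and Xander each take ₹522,000; Priya's ₹522,000 share passes to Priya's issue; Sibyl's ₹522,000 share passes to Sibyl's issue; Yusuf's ₹522,000 share passes to Yusuf's issue.
Priya's share (₹522,000) is divided into 3 shares of ₹174,000: Quinn, Kofi, and Zelie each take ₹174,000.
Sibyl's share (₹522,000) is divided into 2 shares of ₹261,000: Nkechi and Reuben each take ₹261,000.
Yusuf's share (₹522,000) is divided into 2 shares of ₹261,000: Sorcha and Ulla each take ₹261,000.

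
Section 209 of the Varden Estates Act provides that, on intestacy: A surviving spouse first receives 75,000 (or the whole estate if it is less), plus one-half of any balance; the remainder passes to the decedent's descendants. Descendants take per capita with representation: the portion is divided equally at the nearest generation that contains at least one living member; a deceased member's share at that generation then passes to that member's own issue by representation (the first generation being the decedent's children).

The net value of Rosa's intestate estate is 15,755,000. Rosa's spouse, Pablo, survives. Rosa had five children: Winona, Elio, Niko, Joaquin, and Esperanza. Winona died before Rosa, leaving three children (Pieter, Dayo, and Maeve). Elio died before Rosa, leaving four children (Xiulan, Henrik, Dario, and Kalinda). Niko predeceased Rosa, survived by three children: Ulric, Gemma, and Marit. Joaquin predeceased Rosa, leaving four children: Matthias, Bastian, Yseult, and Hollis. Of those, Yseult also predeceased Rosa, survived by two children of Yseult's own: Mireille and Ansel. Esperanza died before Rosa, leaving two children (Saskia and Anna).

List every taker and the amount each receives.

Pablo first takes 75,000, leaving a balance of 15,680,000. Pablo then takes one-half of the balance (7,840,000), for a total of 7,915,000. The remaining 7,840,000 passes to the descendants.
No child survives, so the initial division is made at the grandchildren's generation.
The descendants' portion (7,840,000) is divided into 16 shares of 490,000: Pieter, Dayo, Maeve, Xiulan, Henrik, Dario, Kalinda, Ulric, Gemma, Marit, Matthias, Bastian, Hollis, Saskia, and Anna each take 490,000; Yseult's 490,000 share passes to Yseult's issue.
Yseult's share (490,000) is divided into 2 shares of 245,000: Mireille and Ansel each take 245,000.

Pablo: 7,915,000; Pieter: 490,000; Dayo: 490,000; Maeve: 490,000; Xiulan: 490,000; Henrik: 490,000; Dario: 490,000; Kalinda: 490,000; Ulric: 490,000; Gemma: 490,000; Marit: 490,000; Matthias: 490,000; Bastian: 490,000; Mireille: 245,000; Ansel: 245,000; Hollis: 490,000; Saskia: 490,000; Anna: 490,000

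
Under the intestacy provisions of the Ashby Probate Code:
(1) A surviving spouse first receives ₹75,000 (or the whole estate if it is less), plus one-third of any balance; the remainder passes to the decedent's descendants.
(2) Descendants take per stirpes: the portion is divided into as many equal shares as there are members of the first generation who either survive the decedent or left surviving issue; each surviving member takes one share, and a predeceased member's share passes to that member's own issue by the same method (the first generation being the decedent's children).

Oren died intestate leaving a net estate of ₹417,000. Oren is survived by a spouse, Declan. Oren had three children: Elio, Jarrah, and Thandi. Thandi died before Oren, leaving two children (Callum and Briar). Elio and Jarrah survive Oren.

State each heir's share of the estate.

Declan: ₹189,000; Elio: ₹76,000; Jarrah: ₹76,000; Callum: ₹38,000; Briar: ₹38,000

Declan first takes ₹75,000, leaving a balance of ₹342,000. Declan then takes one-third of the balance (₹114,000), for a total of ₹189,000. The remaining ₹228,000 passes to the descendants.
The descendants' portion (₹228,000) is divided into 3 shares of ₹76,000: Elio and Jarrah each take ₹76,000; Thandi's ₹76,000 share passes to Thandi's issue.
Thandi's share (₹76,000) is divided into 2 shares of ₹38,000: Callum and Briar each take ₹38,000.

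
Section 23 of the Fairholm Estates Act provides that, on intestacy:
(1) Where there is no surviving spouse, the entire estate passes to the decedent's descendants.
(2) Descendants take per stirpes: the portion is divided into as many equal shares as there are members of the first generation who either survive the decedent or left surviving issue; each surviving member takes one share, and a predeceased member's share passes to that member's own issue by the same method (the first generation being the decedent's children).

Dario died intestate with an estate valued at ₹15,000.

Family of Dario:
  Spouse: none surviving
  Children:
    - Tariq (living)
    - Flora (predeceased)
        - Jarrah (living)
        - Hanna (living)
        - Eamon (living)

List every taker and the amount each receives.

The entire ₹15,000 passes to the descendants.
That amount (₹15,000) is divided into 2 shares of ₹7,500: Tariq takes ₹7,500; Flora's ₹7,500 share passes to Flora's issue.
Flora's share (₹7,500) is divided into 3 shares of ₹2,500: Jarrah, Hanna, and Eamon each take ₹2,500.

Tariq: ₹7,500; Jarrah: ₹2,500; Hanna: ₹2,500; Eamon: ₹2,500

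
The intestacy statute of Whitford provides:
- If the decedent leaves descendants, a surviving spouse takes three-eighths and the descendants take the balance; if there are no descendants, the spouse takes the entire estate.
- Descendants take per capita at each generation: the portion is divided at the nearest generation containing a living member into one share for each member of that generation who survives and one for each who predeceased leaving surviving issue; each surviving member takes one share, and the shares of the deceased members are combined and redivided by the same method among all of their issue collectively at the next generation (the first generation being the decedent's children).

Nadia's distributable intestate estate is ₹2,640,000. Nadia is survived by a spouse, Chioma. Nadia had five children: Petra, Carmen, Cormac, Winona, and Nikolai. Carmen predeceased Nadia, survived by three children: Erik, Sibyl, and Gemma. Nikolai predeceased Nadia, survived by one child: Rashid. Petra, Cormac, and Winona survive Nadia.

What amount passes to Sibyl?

Sibyl receives ₹165,000.

Chioma takes three-eighths of ₹2,640,000 = ₹990,000. The remaining ₹1,650,000 passes to the descendants.
The descendants' portion (₹1,650,000) is divided at the children's generation into 5 shares of ₹330,000. Petra, Cormac, and Winona each take ₹330,000. The 2 shares of the deceased (Carmen and Nikolai) are combined into a pool of ₹660,000.
That pool (₹660,000) is divided at the grandchildren's generation equally among Erik, Sibyl, Gemma, and Rashid: ₹165,000 each.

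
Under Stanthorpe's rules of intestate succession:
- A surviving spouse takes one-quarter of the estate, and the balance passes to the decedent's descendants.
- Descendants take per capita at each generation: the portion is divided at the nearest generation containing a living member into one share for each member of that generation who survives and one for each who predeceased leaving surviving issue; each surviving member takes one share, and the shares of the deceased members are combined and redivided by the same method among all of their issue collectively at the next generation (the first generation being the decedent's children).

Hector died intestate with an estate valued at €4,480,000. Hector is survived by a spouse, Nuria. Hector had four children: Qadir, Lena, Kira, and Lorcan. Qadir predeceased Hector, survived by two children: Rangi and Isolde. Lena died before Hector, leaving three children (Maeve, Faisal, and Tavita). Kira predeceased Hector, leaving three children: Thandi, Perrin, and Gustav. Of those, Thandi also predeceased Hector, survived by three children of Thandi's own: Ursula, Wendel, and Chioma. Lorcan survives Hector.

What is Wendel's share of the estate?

Wendel receives €105,000.

Nuria takes one-quarter of €4,480,000 = €1,120,000. The remaining €3,360,000 passes to the descendants.
The descendants' portion (€3,360,000) is divided at the children's generation into 4 shares of €840,000. Lorcan takes €840,000. The 3 shares of the deceased (Qadir, Lena, and Kira) are combined into a pool of €2,520,000.
That pool (€2,520,000) is divided at the grandchildren's generation into 8 shares of €315,000. Rangi, Isolde, Maeve, Faisal, Tavita, Perrin, and Gustav each take €315,000. The remaining share for the deceased Thandi (€315,000) is carried to the next generation.
That pool (€315,000) is divided at the great-grandchildren's generation equally among Ursula, Wendel, and Chioma: €105,000 each.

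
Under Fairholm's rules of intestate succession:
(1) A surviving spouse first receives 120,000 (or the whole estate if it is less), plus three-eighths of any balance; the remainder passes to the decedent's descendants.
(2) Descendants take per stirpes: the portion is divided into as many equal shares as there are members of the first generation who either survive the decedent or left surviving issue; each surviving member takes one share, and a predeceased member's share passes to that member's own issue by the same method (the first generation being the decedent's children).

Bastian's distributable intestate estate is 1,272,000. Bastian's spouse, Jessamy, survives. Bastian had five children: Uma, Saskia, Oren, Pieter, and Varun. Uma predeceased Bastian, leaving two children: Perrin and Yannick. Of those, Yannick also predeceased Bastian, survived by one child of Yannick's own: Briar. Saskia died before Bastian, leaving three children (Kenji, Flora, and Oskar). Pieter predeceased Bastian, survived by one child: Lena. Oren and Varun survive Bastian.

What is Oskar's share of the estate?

Jessamy first takes 120,000, leaving a balance of 1,152,000. Jessamy then takes three-eighths of the balance (432,000), for a total of 552,000. The remaining 720,000 passes to the descendants.
The descendants' portion (720,000) is divided into 5 shares of 144,000: Oren and Varun each take 144,000; Uma's 144,000 share passes to Uma's issue; Saskia's 144,000 share passes to Saskia's issue; Pieter's 144,000 share passes to Pieter's issue.
Uma's share (144,000) is divided into 2 shares of 72,000: Perrin takes 72,000; Yannick's 72,000 share passes to Yannick's issue.
Yannick's share (72,000) passes entirely to Briar.
Saskia's share (144,000) is divided into 3 shares of 48,000: Kenji, Flora, and Oskar each take 48,000.
Pieter's share (144,000) passes entirely to Lena.

Oskar receives 48,000.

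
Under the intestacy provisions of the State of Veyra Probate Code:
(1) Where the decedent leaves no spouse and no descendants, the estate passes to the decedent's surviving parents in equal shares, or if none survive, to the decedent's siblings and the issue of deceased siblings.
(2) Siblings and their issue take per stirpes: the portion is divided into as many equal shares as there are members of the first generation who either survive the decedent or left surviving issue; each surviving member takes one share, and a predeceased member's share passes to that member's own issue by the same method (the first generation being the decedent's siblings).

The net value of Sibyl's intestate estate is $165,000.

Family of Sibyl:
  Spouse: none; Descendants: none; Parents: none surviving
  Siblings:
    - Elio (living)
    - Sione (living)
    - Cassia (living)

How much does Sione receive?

The entire $165,000 passes to the siblings and their issue.
That amount ($165,000) is divided into 3 shares of $55,000: Elio, Sione, and Cassia each take $55,000.

Sione receives $55,000.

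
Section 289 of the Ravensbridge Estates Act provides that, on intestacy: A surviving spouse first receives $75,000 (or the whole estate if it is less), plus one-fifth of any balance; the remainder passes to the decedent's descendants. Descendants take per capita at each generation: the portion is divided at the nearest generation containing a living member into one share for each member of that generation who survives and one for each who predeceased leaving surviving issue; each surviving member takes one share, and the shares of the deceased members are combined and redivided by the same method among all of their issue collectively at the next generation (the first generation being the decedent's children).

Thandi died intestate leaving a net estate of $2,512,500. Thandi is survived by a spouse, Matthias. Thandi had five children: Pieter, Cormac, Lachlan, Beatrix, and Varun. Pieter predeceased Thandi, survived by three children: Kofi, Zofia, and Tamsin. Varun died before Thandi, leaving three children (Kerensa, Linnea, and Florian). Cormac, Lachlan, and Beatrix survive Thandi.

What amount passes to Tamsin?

Matthias first takes $75,000, leaving a balance of $2,437,500. Matthias then takes one-fifth of the balance ($487,500), for a total of $562,500. The remaining $1,950,000 passes to the descendants.
The descendants' portion ($1,950,000) is divided at the children's generation into 5 shares of $390,000. Cormac, Lachlan, and Beatrix each take $390,000. The 2 shares of the deceased (Pieter and Varun) are combined into a pool of $780,000.
That pool ($780,000) is divided at the grandchildren's generation equally among Kofi, Zofia, Tamsin, Kerensa, Linnea, and Florian: $130,000 each.

Tamsin receives $130,000.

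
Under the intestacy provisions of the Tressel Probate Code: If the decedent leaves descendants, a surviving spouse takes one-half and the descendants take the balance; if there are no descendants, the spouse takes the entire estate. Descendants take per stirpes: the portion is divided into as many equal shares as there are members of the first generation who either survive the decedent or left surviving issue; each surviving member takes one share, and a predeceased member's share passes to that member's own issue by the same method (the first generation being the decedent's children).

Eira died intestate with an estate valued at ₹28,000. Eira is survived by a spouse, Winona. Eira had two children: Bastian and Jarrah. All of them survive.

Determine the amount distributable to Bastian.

Bastian receives ₹7,000.

Winona takes one-half of ₹28,000 = ₹14,000. The remaining ₹14,000 passes to the descendants.
The descendants' portion (₹14,000) is divided into 2 shares of ₹7,000: Bastian and Jarrah each take ₹7,000.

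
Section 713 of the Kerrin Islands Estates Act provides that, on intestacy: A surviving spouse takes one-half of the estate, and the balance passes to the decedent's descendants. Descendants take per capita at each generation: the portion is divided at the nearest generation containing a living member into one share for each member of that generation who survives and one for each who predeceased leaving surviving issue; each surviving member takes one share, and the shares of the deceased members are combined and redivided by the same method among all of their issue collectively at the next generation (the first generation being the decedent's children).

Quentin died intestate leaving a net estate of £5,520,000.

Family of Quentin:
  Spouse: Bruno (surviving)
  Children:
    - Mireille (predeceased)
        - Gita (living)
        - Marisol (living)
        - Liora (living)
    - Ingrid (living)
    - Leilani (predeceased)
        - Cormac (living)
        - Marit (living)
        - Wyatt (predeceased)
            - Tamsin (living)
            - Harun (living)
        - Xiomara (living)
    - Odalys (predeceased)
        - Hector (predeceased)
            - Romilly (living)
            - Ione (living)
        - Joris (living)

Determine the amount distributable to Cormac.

Cormac receives £230,000.

Bruno takes one-half of £5,520,000 = £2,760,000. The remaining £2,760,000 passes to the descendants.
The descendants' portion (£2,760,000) is divided at the children's generation into 4 shares of £690,000. Ingrid takes £690,000. The 3 shares of the deceased (Mireille, Leilani, and Odalys) are combined into a pool of £2,070,000.
That pool (£2,070,000) is divided at the grandchildren's generation into 9 shares of £230,000. Gita, Marisol, Liora, Cormac, Marit, Xiomara, and Joris each take £230,000. The 2 shares of the deceased (Wyatt and Hector) are combined into a pool of £460,000.
That pool (£460,000) is divided at the great-grandchildren's generation equally among Tamsin, Harun, Romilly, and Ione: £115,000 each.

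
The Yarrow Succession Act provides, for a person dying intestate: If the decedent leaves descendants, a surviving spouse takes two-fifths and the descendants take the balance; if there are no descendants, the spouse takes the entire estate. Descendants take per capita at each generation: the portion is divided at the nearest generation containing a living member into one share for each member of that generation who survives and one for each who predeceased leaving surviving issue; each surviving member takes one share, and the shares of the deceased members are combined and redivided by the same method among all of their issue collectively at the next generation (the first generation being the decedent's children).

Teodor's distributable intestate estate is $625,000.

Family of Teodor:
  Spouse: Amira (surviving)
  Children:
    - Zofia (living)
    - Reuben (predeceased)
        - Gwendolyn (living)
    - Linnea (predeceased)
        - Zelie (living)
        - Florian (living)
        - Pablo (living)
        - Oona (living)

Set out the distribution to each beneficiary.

Amira takes two-fifths of $625,000 = $250,000. The remaining $375,000 passes to the descendants.
The descendants' portion ($375,000) is divided at the children's generation into 3 shares of $125,000. Zofia takes $125,000. The 2 shares of the deceased (Reuben and Linnea) are combined into a pool of $250,000.
That pool ($250,000) is divided at the grandchildren's generation equally among Gwendolyn, Zelie, Florian, Pablo, and Oona: $50,000 each.

Amira: $250,000; Zofia: $125,000; Gwendolyn: $50,000; Zelie: $50,000; Florian: $50,000; Pablo: $50,000; Oona: $50,000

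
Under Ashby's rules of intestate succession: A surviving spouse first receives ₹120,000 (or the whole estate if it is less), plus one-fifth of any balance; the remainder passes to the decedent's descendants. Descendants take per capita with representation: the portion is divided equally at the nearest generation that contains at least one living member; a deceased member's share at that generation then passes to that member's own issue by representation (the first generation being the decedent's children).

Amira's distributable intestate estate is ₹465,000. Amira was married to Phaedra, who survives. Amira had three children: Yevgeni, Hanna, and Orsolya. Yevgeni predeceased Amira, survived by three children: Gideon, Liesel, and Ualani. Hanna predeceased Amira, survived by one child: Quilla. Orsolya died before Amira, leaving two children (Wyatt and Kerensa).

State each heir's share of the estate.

Phaedra: ₹189,000; Gideon: ₹46,000; Liesel: ₹46,000; Ualani: ₹46,000; Quilla: ₹46,000; Wyatt: ₹46,000; Kerensa: ₹46,000

Phaedra first takes ₹120,000, leaving a balance of ₹345,000. Phaedra then takes one-fifth of the balance (₹69,000), for a total of ₹189,000. The remaining ₹276,000 passes to the descendants.
No child survives, so the initial division is made at the grandchildren's generation.
The descendants' portion (₹276,000) is divided into 6 shares of ₹46,000: Gideon, Liesel, Ualani, Quilla, Wyatt, and Kerensa each take ₹46,000.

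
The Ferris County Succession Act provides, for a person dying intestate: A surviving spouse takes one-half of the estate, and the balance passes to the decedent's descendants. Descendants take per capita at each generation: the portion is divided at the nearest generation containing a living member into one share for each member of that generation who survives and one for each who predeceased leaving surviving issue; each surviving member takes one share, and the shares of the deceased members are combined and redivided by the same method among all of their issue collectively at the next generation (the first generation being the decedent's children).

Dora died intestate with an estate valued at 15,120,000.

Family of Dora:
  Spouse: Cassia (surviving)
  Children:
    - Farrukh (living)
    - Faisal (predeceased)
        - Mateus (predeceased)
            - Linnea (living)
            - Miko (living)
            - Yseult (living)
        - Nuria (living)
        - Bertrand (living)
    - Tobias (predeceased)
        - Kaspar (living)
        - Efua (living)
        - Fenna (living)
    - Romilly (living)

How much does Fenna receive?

Cassia takes one-half of 15,120,000 = 7,560,000. The remaining 7,560,000 passes to the descendants.
The descendants' portion (7,560,000) is divided at the children's generation into 4 shares of 1,890,000. Farrukh and Romilly each take 1,890,000. The 2 shares of the deceased (Faisal and Tobias) are combined into a pool of 3,780,000.
That pool (3,780,000) is divided at the grandchildren's generation into 6 shares of 630,000. Nuria, Bertrand, Kaspar, Efua, and Fenna each take 630,000. The remaining share for the deceased Mateus (630,000) is carried to the next generation.
That pool (630,000) is divided at the great-grandchildren's generation equally among Linnea, Miko, and Yseult: 210,000 each.

Fenna receives 630,000.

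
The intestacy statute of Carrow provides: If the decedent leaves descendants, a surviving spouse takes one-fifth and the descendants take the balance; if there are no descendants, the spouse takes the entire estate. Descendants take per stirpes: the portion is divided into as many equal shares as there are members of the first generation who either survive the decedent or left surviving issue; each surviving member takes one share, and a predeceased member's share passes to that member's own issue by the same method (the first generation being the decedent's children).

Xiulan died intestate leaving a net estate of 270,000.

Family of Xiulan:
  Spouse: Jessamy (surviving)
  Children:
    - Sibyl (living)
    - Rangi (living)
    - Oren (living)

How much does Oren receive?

Jessamy takes one-fifth of 270,000 = 54,000. The remaining 216,000 passes to the descendants.
The descendants' portion (216,000) is divided into 3 shares of 72,000: Sibyl, Rangi, and Oren each take 72,000.

Oren receives 72,000.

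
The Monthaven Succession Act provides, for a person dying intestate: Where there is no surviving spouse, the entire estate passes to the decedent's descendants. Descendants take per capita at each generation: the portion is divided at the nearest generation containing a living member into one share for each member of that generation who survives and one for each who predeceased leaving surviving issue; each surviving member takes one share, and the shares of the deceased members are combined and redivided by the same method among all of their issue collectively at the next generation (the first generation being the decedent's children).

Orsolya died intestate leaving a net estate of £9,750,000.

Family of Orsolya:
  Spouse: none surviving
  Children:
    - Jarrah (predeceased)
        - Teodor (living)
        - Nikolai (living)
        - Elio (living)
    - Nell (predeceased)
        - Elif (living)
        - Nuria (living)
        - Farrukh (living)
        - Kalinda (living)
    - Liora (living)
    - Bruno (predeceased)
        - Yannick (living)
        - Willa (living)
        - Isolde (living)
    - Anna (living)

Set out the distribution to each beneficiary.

Teodor: £585,000; Nikolai: £585,000; Elio: £585,000; Elif: £585,000; Nuria: £585,000; Farrukh: £585,000; Kalinda: £585,000; Liora: £1,950,000; Yannick: £585,000; Willa: £585,000; Isolde: £585,000; Anna: £1,950,000

The entire £9,750,000 passes to the descendants.
That amount (£9,750,000) is divided at the children's generation into 5 shares of £1,950,000. Liora and Anna each take £1,950,000. The 3 shares of the deceased (Jarrah, Nell, and Bruno) are combined into a pool of £5,850,000.
That pool (£5,850,000) is divided at the grandchildren's generation equally among Teodor, Nikolai, Elio, Elif, Nuria, Farrukh, Kalinda, Yannick, Willa, and Isolde: £585,000 each.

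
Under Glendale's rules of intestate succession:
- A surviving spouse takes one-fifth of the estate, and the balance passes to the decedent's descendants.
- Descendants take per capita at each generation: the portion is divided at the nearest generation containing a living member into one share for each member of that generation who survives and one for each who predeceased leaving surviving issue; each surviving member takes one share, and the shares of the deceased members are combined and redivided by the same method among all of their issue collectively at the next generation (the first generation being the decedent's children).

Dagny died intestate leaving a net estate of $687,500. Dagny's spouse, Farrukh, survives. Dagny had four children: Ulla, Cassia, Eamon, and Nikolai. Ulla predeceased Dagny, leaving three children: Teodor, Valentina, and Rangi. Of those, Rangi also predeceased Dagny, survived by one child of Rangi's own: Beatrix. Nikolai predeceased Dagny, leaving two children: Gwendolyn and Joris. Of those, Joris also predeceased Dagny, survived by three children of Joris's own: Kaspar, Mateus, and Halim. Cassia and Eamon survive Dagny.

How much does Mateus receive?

Farrukh takes one-fifth of $687,500 = $137,500. The remaining $550,000 passes to the descendants.
The descendants' portion ($550,000) is divided at the children's generation into 4 shares of $137,500. Cassia and Eamon each take $137,500. The 2 shares of the deceased (Ulla and Nikolai) are combined into a pool of $275,000.
That pool ($275,000) is divided at the grandchildren's generation into 5 shares of $55,000. Teodor, Valentina, and Gwendolyn each take $55,000. The 2 shares of the deceased (Rangi and Joris) are combined into a pool of $110,000.
That pool ($110,000) is divided at the great-grandchildren's generation equally among Beatrix, Kaspar, Mateus, and Halim: $27,500 each.

Mateus receives $27,500.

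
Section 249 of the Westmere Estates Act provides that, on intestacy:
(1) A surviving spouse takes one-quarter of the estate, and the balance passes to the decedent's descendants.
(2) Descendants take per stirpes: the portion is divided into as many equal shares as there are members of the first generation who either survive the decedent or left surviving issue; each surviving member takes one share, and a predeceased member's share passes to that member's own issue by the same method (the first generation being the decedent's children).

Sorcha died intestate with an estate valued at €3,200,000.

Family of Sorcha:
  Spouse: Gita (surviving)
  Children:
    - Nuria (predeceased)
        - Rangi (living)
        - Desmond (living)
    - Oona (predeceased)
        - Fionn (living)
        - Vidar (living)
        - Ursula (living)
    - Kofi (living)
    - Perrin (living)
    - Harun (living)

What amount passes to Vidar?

Gita takes one-quarter of €3,200,000 = €800,000. The remaining €2,400,000 passes to the descendants.
The descendants' portion (€2,400,000) is divided into 5 shares of €480,000: Kofi, Perrin, and Harun each take €480,000; Nuria's €480,000 share passes to Nuria's issue; Oona's €480,000 share passes to Oona's issue.
Nuria's share (€480,000) is divided into 2 shares of €240,000: Rangi and Desmond each take €240,000.
Oona's share (€480,000) is divided into 3 shares of €160,000: Fionn, Vidar, and Ursula each take €160,000.

Vidar receives €160,000.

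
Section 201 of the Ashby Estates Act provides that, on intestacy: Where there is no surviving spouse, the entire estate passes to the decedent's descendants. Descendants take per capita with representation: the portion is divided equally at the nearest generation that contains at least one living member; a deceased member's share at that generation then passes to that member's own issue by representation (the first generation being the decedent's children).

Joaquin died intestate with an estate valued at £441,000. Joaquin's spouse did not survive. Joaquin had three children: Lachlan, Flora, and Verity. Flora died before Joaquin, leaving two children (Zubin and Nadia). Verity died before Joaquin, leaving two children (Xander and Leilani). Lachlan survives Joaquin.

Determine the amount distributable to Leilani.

The entire £441,000 passes to the descendants.
That amount (£441,000) is divided into 3 shares of £147,000: Lachlan takes £147,000; Flora's £147,000 share passes to Flora's issue; Verity's £147,000 share passes to Verity's issue.
Flora's share (£147,000) is divided into 2 shares of £73,500: Zubin and Nadia each take £73,500.
Verity's share (£147,000) is divided into 2 shares of £73,500: Xander and Leilani each take £73,500.

Leilani receives £73,500.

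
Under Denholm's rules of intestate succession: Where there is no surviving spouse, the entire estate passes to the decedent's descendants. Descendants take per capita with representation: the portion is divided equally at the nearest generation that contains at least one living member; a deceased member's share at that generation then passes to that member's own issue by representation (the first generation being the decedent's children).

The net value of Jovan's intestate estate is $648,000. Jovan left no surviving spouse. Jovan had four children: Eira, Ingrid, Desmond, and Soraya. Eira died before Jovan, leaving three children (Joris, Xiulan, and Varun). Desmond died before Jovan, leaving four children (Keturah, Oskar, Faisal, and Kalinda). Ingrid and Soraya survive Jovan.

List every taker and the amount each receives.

Joris: $54,000; Xiulan: $54,000; Varun: $54,000; Ingrid: $162,000; Keturah: $40,500; Oskar: $40,500; Faisal: $40,500; Kalinda: $40,500; Soraya: $162,000

The entire $648,000 passes to the descendants.
That amount ($648,000) is divided into 4 shares of $162,000: Ingrid and Soraya each take $162,000; Eira's $162,000 share passes to Eira's issue; Desmond's $162,000 share passes to Desmond's issue.
Eira's share ($162,000) is divided into 3 shares of $54,000: Joris, Xiulan, and Varun each take $54,000.
Desmond's share ($162,000) is divided into 4 shares of $40,500: Keturah, Oskar, Faisal, and Kalinda each take $40,500.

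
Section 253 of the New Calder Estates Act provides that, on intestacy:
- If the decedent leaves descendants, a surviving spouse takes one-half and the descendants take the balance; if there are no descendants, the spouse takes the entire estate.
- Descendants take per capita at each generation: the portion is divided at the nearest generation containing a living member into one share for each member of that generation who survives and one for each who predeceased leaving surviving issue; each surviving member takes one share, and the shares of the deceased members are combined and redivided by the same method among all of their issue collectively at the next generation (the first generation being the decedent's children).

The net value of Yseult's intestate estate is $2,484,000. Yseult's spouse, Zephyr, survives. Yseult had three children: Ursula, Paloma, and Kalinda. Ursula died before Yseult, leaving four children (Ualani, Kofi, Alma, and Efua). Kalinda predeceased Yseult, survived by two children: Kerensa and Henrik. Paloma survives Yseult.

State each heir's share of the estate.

Zephyr takes one-half of $2,484,000 = $1,242,000. The remaining $1,242,000 passes to the descendants.
The descendants' portion ($1,242,000) is divided at the children's generation into 3 shares of $414,000. Paloma takes $414,000. The 2 shares of the deceased (Ursula and Kalinda) are combined into a pool of $828,000.
That pool ($828,000) is divided at the grandchildren's generation equally among Ualani, Kofi, Alma, Efua, Kerensa, and Henrik: $138,000 each.

Zephyr: $1,242,000; Ualani: $138,000; Kofi: $138,000; Alma: $138,000; Efua: $138,000; Paloma: $414,000; Kerensa: $138,000; Henrik: $138,000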